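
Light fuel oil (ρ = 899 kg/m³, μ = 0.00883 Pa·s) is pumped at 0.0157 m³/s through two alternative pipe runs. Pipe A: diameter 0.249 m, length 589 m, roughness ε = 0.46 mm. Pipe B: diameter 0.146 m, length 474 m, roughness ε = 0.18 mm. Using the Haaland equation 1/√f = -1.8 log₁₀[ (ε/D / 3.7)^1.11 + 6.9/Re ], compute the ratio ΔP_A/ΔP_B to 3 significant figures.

ΔP_A/ΔP_B ≈ 0.0996

Pipe A: V = Q/A = 0.0157/0.0487 = 0.3224 m/s; Re = 8174; ε/D = 0.00185; Haaland → f = 0.03488; ΔP_A = f(L/D)(ρV²/2) = 3856 Pa.
Pipe B: V = Q/A = 0.0157/0.01674 = 0.9378 m/s; Re = 1.394e+04; ε/D = 0.00123; Haaland → f = 0.03017; ΔP_B = f(L/D)(ρV²/2) = 3.872e+04 Pa.
ΔP_A/ΔP_B = 3856/3.872e+04 = 0.0996.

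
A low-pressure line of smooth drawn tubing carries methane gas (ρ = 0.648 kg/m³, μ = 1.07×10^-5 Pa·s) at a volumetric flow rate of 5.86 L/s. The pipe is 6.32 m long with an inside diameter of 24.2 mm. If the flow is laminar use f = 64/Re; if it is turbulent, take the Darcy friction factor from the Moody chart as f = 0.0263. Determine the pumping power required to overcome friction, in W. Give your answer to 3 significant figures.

Q = 5.86 L/s = 5.86/1000 = 0.00586 m³/s.
Cross-sectional area A = πD²/4 = π(0.0242)²/4 = 0.00046 m²; mean velocity V = Q/A = 0.00586/0.00046 = 12.74 m/s.
Reynolds number Re = ρVD/μ = 0.648 · 12.74 · 0.0242 / 1.07e-05 = 1.867e+04.
Re > 4000 → turbulent; use the Moody-chart value f = 0.0263.
Darcy-Weisbach: ΔP = f(L/D)(ρV²/2) = 0.0263·(6.32/0.0242)·(0.648·12.74²/2) = 0.0263·261.2·52.59 = 361.2 Pa.
Pumping power P = QΔP = 0.00586·361.2 = 2.117 W = 2.12 W.

P ≈ 2.12 W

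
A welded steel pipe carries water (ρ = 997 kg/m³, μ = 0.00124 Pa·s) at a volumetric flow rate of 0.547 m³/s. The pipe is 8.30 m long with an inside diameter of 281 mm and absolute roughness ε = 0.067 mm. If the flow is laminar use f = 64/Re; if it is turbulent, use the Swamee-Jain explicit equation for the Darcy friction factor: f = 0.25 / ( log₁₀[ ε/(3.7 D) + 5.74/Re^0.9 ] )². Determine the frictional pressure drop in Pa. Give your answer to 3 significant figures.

Cross-sectional area A = πD²/4 = π(0.281)²/4 = 0.06202 m²; mean velocity V = Q/A = 0.547/0.06202 = 8.82 m/s.
Reynolds number Re = ρVD/μ = 997 · 8.82 · 0.281 / 0.00124 = 1.993e+06.
Re > 4000 → turbulent. Relative roughness ε/D = 6.7e-05/0.281 = 0.000238. Swamee-Jain: f = 0.25/(log₁₀[0.000238/3.7 + 5.74/1.993e+06^0.9])² = 0.25/(log₁₀[6.44e-05 + 1.23e-05])² = 0.25/(-4.115)² = 0.01476.
Darcy-Weisbach: ΔP = f(L/D)(ρV²/2) = 0.01476·(8.3/0.281)·(997·8.82²/2) = 0.01476·29.54·3.878e+04 = 1.691e+04 Pa.

ΔP ≈ 16900 Pa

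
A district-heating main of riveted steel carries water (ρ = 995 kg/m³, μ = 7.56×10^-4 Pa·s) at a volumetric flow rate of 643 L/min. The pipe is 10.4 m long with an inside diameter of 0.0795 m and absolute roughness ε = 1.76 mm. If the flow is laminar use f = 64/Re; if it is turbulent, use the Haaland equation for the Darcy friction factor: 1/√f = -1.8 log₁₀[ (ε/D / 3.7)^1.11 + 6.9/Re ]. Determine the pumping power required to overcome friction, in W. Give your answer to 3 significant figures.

P ≈ 165 W

Q = 643 L/min = 643/60000 = 0.01072 m³/s.
Cross-sectional area A = πD²/4 = π(0.0795)²/4 = 0.004964 m²; mean velocity V = Q/A = 0.01072/0.004964 = 2.159 m/s.
Reynolds number Re = ρVD/μ = 995 · 2.159 · 0.0795 / 0.000756 = 2.259e+05.
Re > 4000 → turbulent. Relative roughness ε/D = 0.00176/0.0795 = 0.0221. Haaland: 1/√f = -1.8 log₁₀[(0.0221/3.7)^1.11 + 6.9/2.259e+05] = -1.8 log₁₀[0.00341 + 3.05e-05] = 4.435, so f = 0.05085.
Darcy-Weisbach: ΔP = f(L/D)(ρV²/2) = 0.05085·(10.4/0.0795)·(995·2.159²/2) = 0.05085·130.8·2319 = 1.542e+04 Pa.
Pumping power P = QΔP = 0.01072·1.542e+04 = 165.3 W = 165 W.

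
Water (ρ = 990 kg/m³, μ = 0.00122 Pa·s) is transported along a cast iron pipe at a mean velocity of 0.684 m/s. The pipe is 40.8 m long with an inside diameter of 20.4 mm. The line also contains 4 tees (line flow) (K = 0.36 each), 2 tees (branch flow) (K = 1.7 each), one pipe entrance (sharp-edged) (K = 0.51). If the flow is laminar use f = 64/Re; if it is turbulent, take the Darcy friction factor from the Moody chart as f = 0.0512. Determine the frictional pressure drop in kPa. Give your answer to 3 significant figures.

Reynolds number Re = ρVD/μ = 990 · 0.684 · 0.0204 / 0.00122 = 1.132e+04.
Re > 4000 → turbulent; use the Moody-chart value f = 0.0512.
Total minor-loss coefficient ΣK = 4·0.36 + 2·1.7 + 1·0.51 = 5.35.
ΔP = [f·L/D + ΣK]·(ρV²/2) = [0.0512·40.8/0.0204 + 5.35]·(990·0.684²/2) = [102.4 + 5.35]·231.6 = 2.495e+04 Pa.
ΔP = 2.495e+04 Pa = 25.0 kPa.

ΔP ≈ 25.0 kPa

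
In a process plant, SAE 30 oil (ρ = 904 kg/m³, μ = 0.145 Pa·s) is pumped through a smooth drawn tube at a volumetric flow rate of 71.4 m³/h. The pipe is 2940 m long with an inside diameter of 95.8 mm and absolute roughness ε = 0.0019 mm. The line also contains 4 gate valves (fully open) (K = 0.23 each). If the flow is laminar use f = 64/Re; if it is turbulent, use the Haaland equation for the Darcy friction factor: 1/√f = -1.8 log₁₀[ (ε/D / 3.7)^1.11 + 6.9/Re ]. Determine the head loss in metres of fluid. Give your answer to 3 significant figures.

Q = 71.4 m³/h = 71.4/3600 = 0.01983 m³/s.
Cross-sectional area A = πD²/4 = π(0.0958)²/4 = 0.007208 m²; mean velocity V = Q/A = 0.01983/0.007208 = 2.752 m/s.
Reynolds number Re = ρVD/μ = 904 · 2.752 · 0.0958 / 0.145 = 1643.
Re < 2300 → laminar flow, so f = 64/Re = 64/1643 = 0.03894 (the turbulent correlation is not needed).
Total minor-loss coefficient ΣK = 4·0.23 = 0.92.
ΔP = [f·L/D + ΣK]·(ρV²/2) = [0.03894·2940/0.0958 + 0.92]·(904·2.752²/2) = [1195 + 0.92]·3422 = 4.093e+06 Pa.
Head loss h_f = ΔP/(ρg) = 4.093e+06/(904·9.81) = 462 m.

h_f ≈ 462 m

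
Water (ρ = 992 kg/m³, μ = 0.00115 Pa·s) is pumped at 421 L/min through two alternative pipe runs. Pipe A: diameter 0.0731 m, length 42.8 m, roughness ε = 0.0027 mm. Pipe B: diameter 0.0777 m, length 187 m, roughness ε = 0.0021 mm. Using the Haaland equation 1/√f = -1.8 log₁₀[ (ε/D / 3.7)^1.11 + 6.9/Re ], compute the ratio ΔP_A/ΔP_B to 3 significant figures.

Pipe A: V = Q/A = 0.007017/0.004197 = 1.672 m/s; Re = 1.054e+05; ε/D = 3.69e-05; Haaland → f = 0.01779; ΔP_A = f(L/D)(ρV²/2) = 1.444e+04 Pa.
Pipe B: V = Q/A = 0.007017/0.004742 = 1.48 m/s; Re = 9.918e+04; ε/D = 2.7e-05; Haaland → f = 0.01796; ΔP_B = f(L/D)(ρV²/2) = 4.695e+04 Pa.
ΔP_A/ΔP_B = 1.444e+04/4.695e+04 = 0.307.

ΔP_A/ΔP_B ≈ 0.307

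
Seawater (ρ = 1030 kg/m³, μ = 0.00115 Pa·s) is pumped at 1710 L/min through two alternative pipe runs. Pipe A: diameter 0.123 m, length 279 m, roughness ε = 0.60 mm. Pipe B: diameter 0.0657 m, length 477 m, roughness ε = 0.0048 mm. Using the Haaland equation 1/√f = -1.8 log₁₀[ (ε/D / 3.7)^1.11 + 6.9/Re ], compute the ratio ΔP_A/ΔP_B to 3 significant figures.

Pipe A: V = Q/A = 0.0285/0.01188 = 2.399 m/s; Re = 2.642e+05; ε/D = 0.00488; Haaland → f = 0.03054; ΔP_A = f(L/D)(ρV²/2) = 2.052e+05 Pa.
Pipe B: V = Q/A = 0.0285/0.00339 = 8.407 m/s; Re = 4.947e+05; ε/D = 7.31e-05; Haaland → f = 0.01397; ΔP_B = f(L/D)(ρV²/2) = 3.692e+06 Pa.
ΔP_A/ΔP_B = 2.052e+05/3.692e+06 = 0.0556.

ΔP_A/ΔP_B ≈ 0.0556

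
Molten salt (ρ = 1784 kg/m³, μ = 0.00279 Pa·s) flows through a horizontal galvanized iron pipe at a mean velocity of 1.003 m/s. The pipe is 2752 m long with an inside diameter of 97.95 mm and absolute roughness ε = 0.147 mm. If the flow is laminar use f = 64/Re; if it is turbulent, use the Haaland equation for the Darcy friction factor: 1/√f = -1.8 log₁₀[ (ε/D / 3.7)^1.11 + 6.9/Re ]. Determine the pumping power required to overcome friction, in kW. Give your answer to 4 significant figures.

P ≈ 4.666 kW

Reynolds number Re = ρVD/μ = 1784 · 1.003 · 0.09795 / 0.00279 = 6.282e+04.
Re > 4000 → turbulent. Relative roughness ε/D = 0.000147/0.09795 = 0.0015. Haaland: 1/√f = -1.8 log₁₀[(0.0015/3.7)^1.11 + 6.9/6.282e+04] = -1.8 log₁₀[0.000172 + 0.00011] = 6.391, so f = 0.02449.
Darcy-Weisbach: ΔP = f(L/D)(ρV²/2) = 0.02449·(2752/0.09795)·(1784·1.003²/2) = 0.02449·2.81e+04·897.4 = 6.173e+05 Pa.
Q = V·A = 1.003·0.007535 = 0.007558 m³/s.
Pumping power P = QΔP = 0.007558·6.173e+05 = 4665.8 W = 4.666 kW.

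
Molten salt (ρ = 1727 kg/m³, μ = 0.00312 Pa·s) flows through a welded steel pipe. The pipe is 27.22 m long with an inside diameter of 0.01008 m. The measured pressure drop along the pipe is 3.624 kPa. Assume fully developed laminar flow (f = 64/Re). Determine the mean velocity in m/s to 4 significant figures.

For laminar flow, f = 64/Re with Re = ρVD/μ, so Darcy-Weisbach reduces to ΔP = 32μLV/D². Solving for V: V = ΔP·D²/(32μL) = 3624·(0.01008)²/(32·0.00312·27.22) = 0.1355 m/s.
Check: Re = ρVD/μ = 1727·0.1355·0.01008/0.00312 = 756 < 2300, so the laminar assumption holds.

V ≈ 0.1355 m/s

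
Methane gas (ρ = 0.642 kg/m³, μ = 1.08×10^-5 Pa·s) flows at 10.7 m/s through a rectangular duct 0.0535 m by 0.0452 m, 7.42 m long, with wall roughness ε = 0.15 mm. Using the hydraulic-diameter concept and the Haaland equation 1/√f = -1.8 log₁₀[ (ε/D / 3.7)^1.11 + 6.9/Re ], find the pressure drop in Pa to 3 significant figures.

ΔP ≈ 165 Pa

Hydraulic diameter D_h = 4A/P = 4·(0.0535·0.0452)/(2·(0.0535+0.0452)) = 0.009673/0.1974 = 0.049 m.
Re = ρVD_h/μ = 0.642·10.7·0.049/1.08e-05 = 3.117e+04.
ε/D_h = 0.00015/0.049 = 0.00306; Haaland gives 1/√f = -1.8 log₁₀[0.000379+0.000221] = 5.799, so f = 0.02974.
ΔP = f(L/D_h)(ρV²/2) = 0.02974·7.42/0.049·36.75 = 165.5 Pa.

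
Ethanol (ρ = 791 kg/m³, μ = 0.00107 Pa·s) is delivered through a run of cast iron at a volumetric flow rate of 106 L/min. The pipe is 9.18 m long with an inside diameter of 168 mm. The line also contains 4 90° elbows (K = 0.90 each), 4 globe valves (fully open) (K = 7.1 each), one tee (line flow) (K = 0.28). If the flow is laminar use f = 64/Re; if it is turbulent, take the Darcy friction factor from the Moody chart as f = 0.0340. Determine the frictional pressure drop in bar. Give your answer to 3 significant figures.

Q = 106 L/min = 106/60000 = 0.001767 m³/s.
Cross-sectional area A = πD²/4 = π(0.168)²/4 = 0.02217 m²; mean velocity V = Q/A = 0.001767/0.02217 = 0.0797 m/s.
Reynolds number Re = ρVD/μ = 791 · 0.0797 · 0.168 / 0.00107 = 9898.
Re > 4000 → turbulent; use the Moody-chart value f = 0.0340.
Total minor-loss coefficient ΣK = 4·0.9 + 4·7.1 + 1·0.28 = 32.3.
ΔP = [f·L/D + ΣK]·(ρV²/2) = [0.034·9.18/0.168 + 32.3]·(791·0.0797²/2) = [1.858 + 32.3]·2.512 = 85.76 Pa.
ΔP = 85.76 Pa = 8.58×10^-4 bar.

ΔP ≈ 8.58×10^-4 bar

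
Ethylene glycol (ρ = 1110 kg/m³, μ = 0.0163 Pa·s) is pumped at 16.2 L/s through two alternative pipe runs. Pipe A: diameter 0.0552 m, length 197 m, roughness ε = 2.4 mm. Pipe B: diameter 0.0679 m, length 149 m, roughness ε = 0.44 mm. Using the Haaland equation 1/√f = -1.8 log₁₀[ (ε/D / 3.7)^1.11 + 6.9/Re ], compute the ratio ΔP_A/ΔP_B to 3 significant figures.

Pipe A: V = Q/A = 0.0162/0.002393 = 6.769 m/s; Re = 2.545e+04; ε/D = 0.0435; Haaland → f = 0.06827; ΔP_A = f(L/D)(ρV²/2) = 6.197e+06 Pa.
Pipe B: V = Q/A = 0.0162/0.003621 = 4.474 m/s; Re = 2.069e+04; ε/D = 0.00648; Haaland → f = 0.03622; ΔP_B = f(L/D)(ρV²/2) = 8.83e+05 Pa.
ΔP_A/ΔP_B = 6.197e+06/8.83e+05 = 7.02.

ΔP_A/ΔP_B ≈ 7.02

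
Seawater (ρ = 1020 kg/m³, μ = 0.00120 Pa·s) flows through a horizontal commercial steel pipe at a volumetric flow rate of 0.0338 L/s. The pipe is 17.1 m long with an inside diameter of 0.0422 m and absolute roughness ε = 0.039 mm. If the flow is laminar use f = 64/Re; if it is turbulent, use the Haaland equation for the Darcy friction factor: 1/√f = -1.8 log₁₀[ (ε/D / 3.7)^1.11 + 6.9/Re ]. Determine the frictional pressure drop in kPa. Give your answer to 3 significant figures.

Q = 0.0338 L/s = 0.0338/1000 = 3.38e-05 m³/s.
Cross-sectional area A = πD²/4 = π(0.0422)²/4 = 0.001399 m²; mean velocity V = Q/A = 3.38e-05/0.001399 = 0.02417 m/s.
Reynolds number Re = ρVD/μ = 1020 · 0.02417 · 0.0422 / 0.0012 = 866.8.
Re < 2300 → laminar flow, so f = 64/Re = 64/866.8 = 0.07383 (the turbulent correlation is not needed).
Darcy-Weisbach: ΔP = f(L/D)(ρV²/2) = 0.07383·(17.1/0.0422)·(1020·0.02417²/2) = 0.07383·405.2·0.2978 = 8.911 Pa.
ΔP = 8.911 Pa = 0.00891 kPa.

ΔP ≈ 0.00891 kPa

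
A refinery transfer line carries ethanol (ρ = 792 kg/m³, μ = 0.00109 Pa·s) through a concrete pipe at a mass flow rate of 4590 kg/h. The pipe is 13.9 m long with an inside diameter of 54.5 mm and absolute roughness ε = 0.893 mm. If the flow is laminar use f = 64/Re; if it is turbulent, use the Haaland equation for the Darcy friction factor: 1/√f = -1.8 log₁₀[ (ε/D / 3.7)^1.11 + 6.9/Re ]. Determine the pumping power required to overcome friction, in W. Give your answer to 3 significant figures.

P ≈ 3.62 W

ṁ = 4590 kg/h = 4590/3600 = 1.275 kg/s.
A = πD²/4 = π(0.0545)²/4 = 0.002333 m²; mean velocity V = ṁ/(ρA) = 1.275/(792 · 0.002333) = 0.6901 m/s.
Reynolds number Re = ρVD/μ = 792 · 0.6901 · 0.0545 / 0.00109 = 2.733e+04.
Re > 4000 → turbulent. Relative roughness ε/D = 0.000893/0.0545 = 0.0164. Haaland: 1/√f = -1.8 log₁₀[(0.0164/3.7)^1.11 + 6.9/2.733e+04] = -1.8 log₁₀[0.00244 + 0.000252] = 4.626, so f = 0.04673.
Darcy-Weisbach: ΔP = f(L/D)(ρV²/2) = 0.04673·(13.9/0.0545)·(792·0.6901²/2) = 0.04673·255·188.6 = 2248 Pa.
Q = ṁ/ρ = 1.275/792 = 0.00161 m³/s.
Pumping power P = QΔP = 0.00161·2248 = 3.619 W = 3.62 W.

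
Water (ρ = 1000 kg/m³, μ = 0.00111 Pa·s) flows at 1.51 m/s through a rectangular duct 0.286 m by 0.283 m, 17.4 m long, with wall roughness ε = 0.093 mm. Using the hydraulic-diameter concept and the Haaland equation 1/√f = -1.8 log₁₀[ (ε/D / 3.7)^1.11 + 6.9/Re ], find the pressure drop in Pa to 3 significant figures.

Hydraulic diameter D_h = 4A/P = 4·(0.286·0.283)/(2·(0.286+0.283)) = 0.3238/1.138 = 0.2845 m.
Re = ρVD_h/μ = 1000·1.51·0.2845/0.00111 = 3.87e+05.
ε/D_h = 9.3e-05/0.2845 = 0.000327; Haaland gives 1/√f = -1.8 log₁₀[3.16e-05+1.78e-05] = 7.75, so f = 0.01665.
ΔP = f(L/D_h)(ρV²/2) = 0.01665·17.4/0.2845·1140 = 1161 Pa.

ΔP ≈ 1160 Pa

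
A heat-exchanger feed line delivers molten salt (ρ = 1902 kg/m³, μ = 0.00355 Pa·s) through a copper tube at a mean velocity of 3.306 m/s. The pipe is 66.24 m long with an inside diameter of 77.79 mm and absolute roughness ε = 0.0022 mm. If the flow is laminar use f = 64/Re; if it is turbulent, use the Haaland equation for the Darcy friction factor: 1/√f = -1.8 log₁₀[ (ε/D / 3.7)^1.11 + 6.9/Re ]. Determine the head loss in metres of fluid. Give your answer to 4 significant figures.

h_f ≈ 7.983 m

Reynolds number Re = ρVD/μ = 1902 · 3.306 · 0.07779 / 0.00355 = 1.378e+05.
Re > 4000 → turbulent. Relative roughness ε/D = 2.2e-06/0.07779 = 2.83e-05. Haaland: 1/√f = -1.8 log₁₀[(2.83e-05/3.7)^1.11 + 6.9/1.378e+05] = -1.8 log₁₀[2.09e-06 + 5.01e-05] = 7.709, so f = 0.01683.
Darcy-Weisbach: ΔP = f(L/D)(ρV²/2) = 0.01683·(66.24/0.07779)·(1902·3.306²/2) = 0.01683·851.5·1.039e+04 = 1.489e+05 Pa.
Head loss h_f = ΔP/(ρg) = 1.489e+05/(1902·9.81) = 7.983 m.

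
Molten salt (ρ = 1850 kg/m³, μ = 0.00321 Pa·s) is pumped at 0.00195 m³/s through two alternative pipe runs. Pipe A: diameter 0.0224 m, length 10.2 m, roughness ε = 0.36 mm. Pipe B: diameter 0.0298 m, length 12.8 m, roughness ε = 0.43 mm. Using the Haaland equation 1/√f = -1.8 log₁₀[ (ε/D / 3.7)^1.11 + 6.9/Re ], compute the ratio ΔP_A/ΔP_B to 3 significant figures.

Pipe A: V = Q/A = 0.00195/0.0003941 = 4.948 m/s; Re = 6.388e+04; ε/D = 0.0161; Haaland → f = 0.04556; ΔP_A = f(L/D)(ρV²/2) = 4.699e+05 Pa.
Pipe B: V = Q/A = 0.00195/0.0006975 = 2.796 m/s; Re = 4.802e+04; ε/D = 0.0144; Haaland → f = 0.0441; ΔP_B = f(L/D)(ρV²/2) = 1.37e+05 Pa.
ΔP_A/ΔP_B = 4.699e+05/1.37e+05 = 3.43.

ΔP_A/ΔP_B ≈ 3.43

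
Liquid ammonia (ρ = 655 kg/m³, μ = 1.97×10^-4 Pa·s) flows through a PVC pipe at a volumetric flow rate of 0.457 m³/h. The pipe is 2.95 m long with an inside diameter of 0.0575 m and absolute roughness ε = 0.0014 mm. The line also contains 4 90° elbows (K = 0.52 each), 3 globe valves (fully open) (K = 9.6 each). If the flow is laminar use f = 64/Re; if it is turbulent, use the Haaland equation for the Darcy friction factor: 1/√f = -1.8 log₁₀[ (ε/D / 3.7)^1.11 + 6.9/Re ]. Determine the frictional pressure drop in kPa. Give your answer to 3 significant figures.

ΔP ≈ 0.0254 kPa

Q = 0.457 m³/h = 0.457/3600 = 0.0001269 m³/s.
Cross-sectional area A = πD²/4 = π(0.0575)²/4 = 0.002597 m²; mean velocity V = Q/A = 0.0001269/0.002597 = 0.04889 m/s.
Reynolds number Re = ρVD/μ = 655 · 0.04889 · 0.0575 / 0.000197 = 9346.
Re > 4000 → turbulent. Relative roughness ε/D = 1.4e-06/0.0575 = 2.43e-05. Haaland: 1/√f = -1.8 log₁₀[(2.43e-05/3.7)^1.11 + 6.9/9346] = -1.8 log₁₀[1.77e-06 + 0.000738] = 5.635, so f = 0.03149.
Total minor-loss coefficient ΣK = 4·0.52 + 3·9.6 = 30.9.
ΔP = [f·L/D + ΣK]·(ρV²/2) = [0.03149·2.95/0.0575 + 30.9]·(655·0.04889²/2) = [1.616 + 30.9]·0.7827 = 25.43 Pa.
ΔP = 25.43 Pa = 0.0254 kPa.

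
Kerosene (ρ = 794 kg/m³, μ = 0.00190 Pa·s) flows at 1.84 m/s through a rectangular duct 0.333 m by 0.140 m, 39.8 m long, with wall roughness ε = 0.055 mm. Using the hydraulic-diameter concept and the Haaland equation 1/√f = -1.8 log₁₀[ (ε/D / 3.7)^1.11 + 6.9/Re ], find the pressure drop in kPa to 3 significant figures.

ΔP ≈ 4.88 kPa

Hydraulic diameter D_h = 4A/P = 4·(0.333·0.14)/(2·(0.333+0.14)) = 0.1865/0.946 = 0.1971 m.
Re = ρVD_h/μ = 794·1.84·0.1971/0.0019 = 1.516e+05.
ε/D_h = 5.5e-05/0.1971 = 0.000279; Haaland gives 1/√f = -1.8 log₁₀[2.65e-05+4.55e-05] = 7.456, so f = 0.01799.
ΔP = f(L/D_h)(ρV²/2) = 0.01799·39.8/0.1971·1344 = 4881 Pa.
ΔP = 4.88 kPa.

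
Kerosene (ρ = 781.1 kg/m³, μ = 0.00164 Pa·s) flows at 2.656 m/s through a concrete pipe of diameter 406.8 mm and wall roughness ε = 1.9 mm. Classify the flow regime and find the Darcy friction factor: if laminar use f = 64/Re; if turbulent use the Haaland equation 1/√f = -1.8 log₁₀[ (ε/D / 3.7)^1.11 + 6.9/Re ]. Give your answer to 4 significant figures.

f ≈ 0.02999

Re = ρVD/μ = 781.1·2.656·0.4068/0.00164 = 5.146e+05.
Re > 4000 → turbulent. ε/D = 0.0019/0.4068 = 0.00467; Haaland: 1/√f = -1.8 log₁₀[0.000606 + 1.34e-05] = 5.775, so f = 0.02999.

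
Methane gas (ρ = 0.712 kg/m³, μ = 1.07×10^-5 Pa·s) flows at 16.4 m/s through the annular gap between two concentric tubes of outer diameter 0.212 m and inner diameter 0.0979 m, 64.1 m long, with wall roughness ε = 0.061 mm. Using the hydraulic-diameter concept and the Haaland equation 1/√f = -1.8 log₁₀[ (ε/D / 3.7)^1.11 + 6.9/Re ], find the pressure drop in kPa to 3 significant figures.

Hydraulic diameter D_h = 4A/P = D_o - D_i = 0.212 - 0.0979 = 0.1141 m.
Re = ρVD_h/μ = 0.712·16.4·0.1141/1.07e-05 = 1.245e+05.
ε/D_h = 6.1e-05/0.1141 = 0.000535; Haaland gives 1/√f = -1.8 log₁₀[5.46e-05+5.54e-05] = 7.125, so f = 0.0197.
ΔP = f(L/D_h)(ρV²/2) = 0.0197·64.1/0.1141·95.75 = 1060 Pa.
ΔP = 1.06 kPa.

ΔP ≈ 1.06 kPa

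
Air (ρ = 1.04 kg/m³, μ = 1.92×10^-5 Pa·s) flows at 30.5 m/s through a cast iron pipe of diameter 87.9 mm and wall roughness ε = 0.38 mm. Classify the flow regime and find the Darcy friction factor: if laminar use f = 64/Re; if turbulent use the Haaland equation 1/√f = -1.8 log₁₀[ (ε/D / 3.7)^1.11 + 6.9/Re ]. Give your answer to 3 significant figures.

Re = ρVD/μ = 1.04·30.5·0.0879/1.92e-05 = 1.452e+05.
Re > 4000 → turbulent. ε/D = 0.00038/0.0879 = 0.00432; Haaland: 1/√f = -1.8 log₁₀[0.000556 + 4.75e-05] = 5.795, so f = 0.02978.

f ≈ 0.0298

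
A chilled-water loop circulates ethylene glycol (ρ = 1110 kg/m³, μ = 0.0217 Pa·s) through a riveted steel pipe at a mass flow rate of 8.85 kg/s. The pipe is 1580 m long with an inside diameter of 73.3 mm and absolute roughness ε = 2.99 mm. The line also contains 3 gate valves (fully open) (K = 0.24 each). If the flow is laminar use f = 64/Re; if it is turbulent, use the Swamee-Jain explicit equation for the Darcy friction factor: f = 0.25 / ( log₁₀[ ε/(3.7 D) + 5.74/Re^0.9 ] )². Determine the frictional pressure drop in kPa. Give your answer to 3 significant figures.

ΔP ≈ 3000 kPa

A = πD²/4 = π(0.0733)²/4 = 0.00422 m²; mean velocity V = ṁ/(ρA) = 8.85/(1110 · 0.00422) = 1.889 m/s.
Reynolds number Re = ρVD/μ = 1110 · 1.889 · 0.0733 / 0.0217 = 7084.
Re > 4000 → turbulent. Relative roughness ε/D = 0.00299/0.0733 = 0.0408. Swamee-Jain: f = 0.25/(log₁₀[0.0408/3.7 + 5.74/7084^0.9])² = 0.25/(log₁₀[0.011 + 0.00197])² = 0.25/(-1.886)² = 0.07026.
Total minor-loss coefficient ΣK = 3·0.24 = 0.72.
ΔP = [f·L/D + ΣK]·(ρV²/2) = [0.07026·1580/0.0733 + 0.72]·(1110·1.889²/2) = [1514 + 0.72]·1981 = 3.002e+06 Pa.
ΔP = 3.002e+06 Pa = 3000 kPa.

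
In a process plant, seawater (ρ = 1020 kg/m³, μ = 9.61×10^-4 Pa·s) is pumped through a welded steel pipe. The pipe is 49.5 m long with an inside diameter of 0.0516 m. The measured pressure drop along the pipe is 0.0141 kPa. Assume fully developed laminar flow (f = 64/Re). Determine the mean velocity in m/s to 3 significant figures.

For laminar flow, f = 64/Re with Re = ρVD/μ, so Darcy-Weisbach reduces to ΔP = 32μLV/D². Solving for V: V = ΔP·D²/(32μL) = 14.1·(0.0516)²/(32·0.000961·49.5) = 0.02466 m/s.
Check: Re = ρVD/μ = 1020·0.02466·0.0516/0.000961 = 1351 < 2300, so the laminar assumption holds.

V ≈ 0.0247 m/s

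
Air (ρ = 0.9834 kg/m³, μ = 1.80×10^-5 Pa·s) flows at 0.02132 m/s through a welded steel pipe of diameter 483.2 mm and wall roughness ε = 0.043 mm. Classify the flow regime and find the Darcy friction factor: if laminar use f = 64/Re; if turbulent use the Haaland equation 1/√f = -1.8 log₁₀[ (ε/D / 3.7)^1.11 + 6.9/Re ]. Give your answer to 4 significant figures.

f ≈ 0.1137

Re = ρVD/μ = 0.9834·0.02132·0.4832/1.8e-05 = 562.8.
Re < 2300 → laminar, so f = 64/Re = 0.1137 (roughness is irrelevant in laminar flow).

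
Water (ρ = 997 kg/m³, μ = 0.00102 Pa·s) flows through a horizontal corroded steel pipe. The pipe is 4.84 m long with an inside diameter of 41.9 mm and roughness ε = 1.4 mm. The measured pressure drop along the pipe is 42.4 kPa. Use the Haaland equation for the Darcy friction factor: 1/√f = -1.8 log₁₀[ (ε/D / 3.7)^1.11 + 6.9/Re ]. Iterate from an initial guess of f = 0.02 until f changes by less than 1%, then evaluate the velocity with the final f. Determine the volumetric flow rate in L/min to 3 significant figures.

Q ≈ 289 L/min

Rearranging Darcy-Weisbach: V = √(2·ΔP·D/(f·L·ρ)). With ε/D = 0.0014/0.0419 = 0.0334, iterate starting from f = 0.02:
  f = 0.02 → V = √(2·4.24e+04·0.0419/(0.02·4.84·997)) = 6.068 m/s; Re = ρVD/μ = 2.485e+05; f → 0.06006
  f = 0.06006 → V = 3.501 m/s; Re = 1.434e+05; f → 0.06015
Converged (Δf/f < 1%). With the final f = 0.06015: V = √(2·4.24e+04·0.0419/(0.06015·4.84·997)) = 3.499 m/s.
Q = V·A = 3.499·(π/4·0.0419²) = 0.004824 m³/s = 289 L/min.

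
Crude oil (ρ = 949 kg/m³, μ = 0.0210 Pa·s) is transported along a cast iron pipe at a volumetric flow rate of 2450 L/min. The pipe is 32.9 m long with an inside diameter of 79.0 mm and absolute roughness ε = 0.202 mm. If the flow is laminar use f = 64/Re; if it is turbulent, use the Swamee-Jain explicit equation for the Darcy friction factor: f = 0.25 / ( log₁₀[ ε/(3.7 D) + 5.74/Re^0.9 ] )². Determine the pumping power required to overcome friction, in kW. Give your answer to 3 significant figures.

Q = 2450 L/min = 2450/60000 = 0.04083 m³/s.
Cross-sectional area A = πD²/4 = π(0.079)²/4 = 0.004902 m²; mean velocity V = Q/A = 0.04083/0.004902 = 8.33 m/s.
Reynolds number Re = ρVD/μ = 949 · 8.33 · 0.079 / 0.021 = 2.974e+04.
Re > 4000 → turbulent. Relative roughness ε/D = 0.000202/0.079 = 0.00256. Swamee-Jain: f = 0.25/(log₁₀[0.00256/3.7 + 5.74/2.974e+04^0.9])² = 0.25/(log₁₀[0.000691 + 0.000541])² = 0.25/(-2.909)² = 0.02953.
Darcy-Weisbach: ΔP = f(L/D)(ρV²/2) = 0.02953·(32.9/0.079)·(949·8.33²/2) = 0.02953·416.5·3.293e+04 = 4.05e+05 Pa.
Pumping power P = QΔP = 0.04083·4.05e+05 = 16540 W = 16.5 kW.

P ≈ 16.5 kW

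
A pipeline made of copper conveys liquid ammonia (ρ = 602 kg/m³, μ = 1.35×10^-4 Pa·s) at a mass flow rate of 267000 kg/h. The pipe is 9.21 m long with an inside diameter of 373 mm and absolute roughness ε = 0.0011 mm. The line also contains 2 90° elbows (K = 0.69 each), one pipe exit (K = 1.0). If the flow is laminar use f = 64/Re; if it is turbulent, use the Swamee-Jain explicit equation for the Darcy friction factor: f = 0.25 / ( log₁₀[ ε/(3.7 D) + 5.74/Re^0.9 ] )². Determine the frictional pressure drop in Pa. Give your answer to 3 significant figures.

ṁ = 267000 kg/h = 267000/3600 = 74.17 kg/s.
A = πD²/4 = π(0.373)²/4 = 0.1093 m²; mean velocity V = ṁ/(ρA) = 74.17/(602 · 0.1093) = 1.127 m/s.
Reynolds number Re = ρVD/μ = 602 · 1.127 · 0.373 / 0.000135 = 1.875e+06.
Re > 4000 → turbulent. Relative roughness ε/D = 1.1e-06/0.373 = 2.95e-06. Swamee-Jain: f = 0.25/(log₁₀[2.95e-06/3.7 + 5.74/1.875e+06^0.9])² = 0.25/(log₁₀[7.97e-07 + 1.3e-05])² = 0.25/(-4.861)² = 0.01058.
Total minor-loss coefficient ΣK = 2·0.69 + 1·1 = 2.38.
ΔP = [f·L/D + ΣK]·(ρV²/2) = [0.01058·9.21/0.373 + 2.38]·(602·1.127²/2) = [0.2612 + 2.38]·382.6 = 1011 Pa.

ΔP ≈ 1010 Pa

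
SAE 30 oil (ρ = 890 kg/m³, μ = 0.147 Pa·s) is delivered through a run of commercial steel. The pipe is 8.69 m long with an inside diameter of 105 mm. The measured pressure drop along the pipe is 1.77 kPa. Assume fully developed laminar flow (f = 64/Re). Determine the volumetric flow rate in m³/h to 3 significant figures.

Q ≈ 14.9 m³/h

For laminar flow, f = 64/Re with Re = ρVD/μ, so Darcy-Weisbach reduces to ΔP = 32μLV/D². Solving for V: V = ΔP·D²/(32μL) = 1770·(0.105)²/(32·0.147·8.69) = 0.4774 m/s.
Check: Re = ρVD/μ = 890·0.4774·0.105/0.147 = 303.5 < 2300, so the laminar assumption holds.
Q = V·A = 0.4774·(π/4·0.105²) = 0.004134 m³/s = 14.9 m³/h.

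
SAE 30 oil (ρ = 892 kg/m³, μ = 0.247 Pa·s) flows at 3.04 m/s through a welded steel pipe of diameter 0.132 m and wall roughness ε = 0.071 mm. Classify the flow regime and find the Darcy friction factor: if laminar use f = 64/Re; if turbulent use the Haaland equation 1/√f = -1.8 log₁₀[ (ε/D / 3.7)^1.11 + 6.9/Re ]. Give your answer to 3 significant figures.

f ≈ 0.0442

Re = ρVD/μ = 892·3.04·0.132/0.247 = 1449.
Re < 2300 → laminar, so f = 64/Re = 0.04416 (roughness is irrelevant in laminar flow).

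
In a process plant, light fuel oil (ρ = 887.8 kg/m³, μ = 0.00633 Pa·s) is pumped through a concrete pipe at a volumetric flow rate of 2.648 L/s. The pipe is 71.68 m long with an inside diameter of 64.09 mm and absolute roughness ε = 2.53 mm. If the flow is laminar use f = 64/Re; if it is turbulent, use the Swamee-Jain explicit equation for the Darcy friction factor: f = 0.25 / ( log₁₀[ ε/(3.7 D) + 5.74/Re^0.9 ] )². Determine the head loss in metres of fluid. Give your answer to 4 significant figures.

Q = 2.648 L/s = 2.648/1000 = 0.002648 m³/s.
Cross-sectional area A = πD²/4 = π(0.06409)²/4 = 0.003226 m²; mean velocity V = Q/A = 0.002648/0.003226 = 0.8208 m/s.
Reynolds number Re = ρVD/μ = 887.8 · 0.8208 · 0.06409 / 0.00633 = 7378.
Re > 4000 → turbulent. Relative roughness ε/D = 0.00253/0.06409 = 0.0395. Swamee-Jain: f = 0.25/(log₁₀[0.0395/3.7 + 5.74/7378^0.9])² = 0.25/(log₁₀[0.0107 + 0.0019])² = 0.25/(-1.901)² = 0.06919.
Darcy-Weisbach: ΔP = f(L/D)(ρV²/2) = 0.06919·(71.68/0.06409)·(887.8·0.8208²/2) = 0.06919·1118·299.1 = 2.314e+04 Pa.
Head loss h_f = ΔP/(ρg) = 2.314e+04/(887.8·9.81) = 2.657 m.

h_f ≈ 2.657 m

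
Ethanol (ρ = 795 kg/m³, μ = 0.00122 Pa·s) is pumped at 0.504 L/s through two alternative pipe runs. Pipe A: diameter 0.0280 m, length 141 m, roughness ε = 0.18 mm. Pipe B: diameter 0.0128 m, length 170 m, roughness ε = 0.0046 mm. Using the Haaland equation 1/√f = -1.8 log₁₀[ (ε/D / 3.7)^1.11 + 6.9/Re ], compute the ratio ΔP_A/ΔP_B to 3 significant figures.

ΔP_A/ΔP_B ≈ 0.0260

Pipe A: V = Q/A = 0.000504/0.0006158 = 0.8185 m/s; Re = 1.493e+04; ε/D = 0.00643; Haaland → f = 0.03727; ΔP_A = f(L/D)(ρV²/2) = 4.999e+04 Pa.
Pipe B: V = Q/A = 0.000504/0.0001287 = 3.917 m/s; Re = 3.267e+04; ε/D = 0.000359; Haaland → f = 0.0237; ΔP_B = f(L/D)(ρV²/2) = 1.92e+06 Pa.
ΔP_A/ΔP_B = 4.999e+04/1.92e+06 = 0.0260.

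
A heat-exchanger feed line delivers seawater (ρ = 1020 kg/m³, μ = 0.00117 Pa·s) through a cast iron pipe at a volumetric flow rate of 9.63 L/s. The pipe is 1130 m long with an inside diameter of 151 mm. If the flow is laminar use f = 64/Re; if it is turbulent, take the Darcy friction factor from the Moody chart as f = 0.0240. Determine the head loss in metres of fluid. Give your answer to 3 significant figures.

h_f ≈ 2.65 m

Q = 9.63 L/s = 9.63/1000 = 0.00963 m³/s.
Cross-sectional area A = πD²/4 = π(0.151)²/4 = 0.01791 m²; mean velocity V = Q/A = 0.00963/0.01791 = 0.5378 m/s.
Reynolds number Re = ρVD/μ = 1020 · 0.5378 · 0.151 / 0.00117 = 7.079e+04.
Re > 4000 → turbulent; use the Moody-chart value f = 0.0240.
Darcy-Weisbach: ΔP = f(L/D)(ρV²/2) = 0.024·(1130/0.151)·(1020·0.5378²/2) = 0.024·7483·147.5 = 2.649e+04 Pa.
Head loss h_f = ΔP/(ρg) = 2.649e+04/(1020·9.81) = 2.65 m.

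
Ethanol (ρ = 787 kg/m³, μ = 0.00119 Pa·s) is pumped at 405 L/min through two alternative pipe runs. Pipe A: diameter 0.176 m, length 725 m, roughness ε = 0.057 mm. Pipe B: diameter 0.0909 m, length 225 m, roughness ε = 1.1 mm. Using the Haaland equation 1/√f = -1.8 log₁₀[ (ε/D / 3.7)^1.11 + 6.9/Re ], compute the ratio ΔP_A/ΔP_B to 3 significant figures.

Pipe A: V = Q/A = 0.00675/0.02433 = 0.2775 m/s; Re = 3.229e+04; ε/D = 0.000324; Haaland → f = 0.02367; ΔP_A = f(L/D)(ρV²/2) = 2954 Pa.
Pipe B: V = Q/A = 0.00675/0.00649 = 1.04 m/s; Re = 6.253e+04; ε/D = 0.0121; Haaland → f = 0.04135; ΔP_B = f(L/D)(ρV²/2) = 4.357e+04 Pa.
ΔP_A/ΔP_B = 2954/4.357e+04 = 0.0678.

ΔP_A/ΔP_B ≈ 0.0678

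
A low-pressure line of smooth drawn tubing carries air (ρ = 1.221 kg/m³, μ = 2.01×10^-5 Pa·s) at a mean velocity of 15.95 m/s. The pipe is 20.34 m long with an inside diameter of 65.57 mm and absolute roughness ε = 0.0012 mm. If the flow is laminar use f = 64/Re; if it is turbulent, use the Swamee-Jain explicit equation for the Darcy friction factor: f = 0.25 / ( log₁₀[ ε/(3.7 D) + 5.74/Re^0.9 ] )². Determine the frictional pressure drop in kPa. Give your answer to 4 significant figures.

Reynolds number Re = ρVD/μ = 1.221 · 15.95 · 0.06557 / 2.01e-05 = 6.353e+04.
Re > 4000 → turbulent. Relative roughness ε/D = 1.2e-06/0.06557 = 1.83e-05. Swamee-Jain: f = 0.25/(log₁₀[1.83e-05/3.7 + 5.74/6.353e+04^0.9])² = 0.25/(log₁₀[4.95e-06 + 0.000273])² = 0.25/(-3.556)² = 0.01977.
Darcy-Weisbach: ΔP = f(L/D)(ρV²/2) = 0.01977·(20.34/0.06557)·(1.221·15.95²/2) = 0.01977·310.2·155.3 = 952.5 Pa.
ΔP = 952.5 Pa = 0.9525 kPa.

ΔP ≈ 0.9525 kPa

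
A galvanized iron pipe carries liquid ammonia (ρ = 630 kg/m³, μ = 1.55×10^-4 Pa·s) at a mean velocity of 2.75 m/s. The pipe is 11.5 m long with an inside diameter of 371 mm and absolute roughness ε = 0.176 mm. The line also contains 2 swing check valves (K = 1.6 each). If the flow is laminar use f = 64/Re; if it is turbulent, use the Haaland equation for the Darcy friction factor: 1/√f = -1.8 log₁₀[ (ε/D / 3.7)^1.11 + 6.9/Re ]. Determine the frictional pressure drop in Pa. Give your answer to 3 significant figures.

ΔP ≈ 8850 Pa

Reynolds number Re = ρVD/μ = 630 · 2.75 · 0.371 / 0.000155 = 4.147e+06.
Re > 4000 → turbulent. Relative roughness ε/D = 0.000176/0.371 = 0.000474. Haaland: 1/√f = -1.8 log₁₀[(0.000474/3.7)^1.11 + 6.9/4.147e+06] = -1.8 log₁₀[4.78e-05 + 1.66e-06] = 7.75, so f = 0.01665.
Total minor-loss coefficient ΣK = 2·1.6 = 3.2.
ΔP = [f·L/D + ΣK]·(ρV²/2) = [0.01665·11.5/0.371 + 3.2]·(630·2.75²/2) = [0.5161 + 3.2]·2382 = 8853 Pa.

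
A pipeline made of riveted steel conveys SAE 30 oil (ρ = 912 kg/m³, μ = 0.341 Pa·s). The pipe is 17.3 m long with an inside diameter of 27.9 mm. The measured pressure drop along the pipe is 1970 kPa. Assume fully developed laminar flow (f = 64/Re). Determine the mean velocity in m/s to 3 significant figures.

V ≈ 8.12 m/s

For laminar flow, f = 64/Re with Re = ρVD/μ, so Darcy-Weisbach reduces to ΔP = 32μLV/D². Solving for V: V = ΔP·D²/(32μL) = 1.97e+06·(0.0279)²/(32·0.341·17.3) = 8.123 m/s.
Check: Re = ρVD/μ = 912·8.123·0.0279/0.341 = 606.1 < 2300, so the laminar assumption holds.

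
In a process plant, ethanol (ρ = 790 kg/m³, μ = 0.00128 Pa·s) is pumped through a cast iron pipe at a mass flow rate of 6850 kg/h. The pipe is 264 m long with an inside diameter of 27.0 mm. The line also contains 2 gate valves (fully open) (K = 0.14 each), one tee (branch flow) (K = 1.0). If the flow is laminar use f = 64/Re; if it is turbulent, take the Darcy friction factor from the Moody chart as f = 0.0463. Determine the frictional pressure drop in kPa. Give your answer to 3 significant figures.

ṁ = 6850 kg/h = 6850/3600 = 1.903 kg/s.
A = πD²/4 = π(0.027)²/4 = 0.0005726 m²; mean velocity V = ṁ/(ρA) = 1.903/(790 · 0.0005726) = 4.207 m/s.
Reynolds number Re = ρVD/μ = 790 · 4.207 · 0.027 / 0.00128 = 7.01e+04.
Re > 4000 → turbulent; use the Moody-chart value f = 0.0463.
Total minor-loss coefficient ΣK = 2·0.14 + 1·1 = 1.28.
ΔP = [f·L/D + ΣK]·(ρV²/2) = [0.0463·264/0.027 + 1.28]·(790·4.207²/2) = [452.7 + 1.28]·6990 = 3.173e+06 Pa.
ΔP = 3.173e+06 Pa = 3170 kPa.

ΔP ≈ 3170 kPa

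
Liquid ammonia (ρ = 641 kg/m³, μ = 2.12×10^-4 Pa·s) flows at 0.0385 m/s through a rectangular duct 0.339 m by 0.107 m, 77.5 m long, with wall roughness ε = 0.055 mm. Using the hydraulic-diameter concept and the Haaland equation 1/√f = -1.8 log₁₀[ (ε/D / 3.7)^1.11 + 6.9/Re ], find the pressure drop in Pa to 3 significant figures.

ΔP ≈ 6.04 Pa

Hydraulic diameter D_h = 4A/P = 4·(0.339·0.107)/(2·(0.339+0.107)) = 0.1451/0.892 = 0.1627 m.
Re = ρVD_h/μ = 641·0.0385·0.1627/0.000212 = 1.893e+04.
ε/D_h = 5.5e-05/0.1627 = 0.000338; Haaland gives 1/√f = -1.8 log₁₀[3.29e-05+0.000364] = 6.122, so f = 0.02668.
ΔP = f(L/D_h)(ρV²/2) = 0.02668·77.5/0.1627·0.4751 = 6.04 Pa.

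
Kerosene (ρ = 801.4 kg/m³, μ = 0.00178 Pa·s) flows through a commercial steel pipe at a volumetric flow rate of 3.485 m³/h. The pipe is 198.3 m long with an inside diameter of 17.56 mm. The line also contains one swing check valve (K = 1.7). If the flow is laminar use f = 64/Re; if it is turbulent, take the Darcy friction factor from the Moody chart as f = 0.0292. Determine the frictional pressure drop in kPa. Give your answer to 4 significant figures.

Q = 3.485 m³/h = 3.485/3600 = 0.0009681 m³/s.
Cross-sectional area A = πD²/4 = π(0.01756)²/4 = 0.0002422 m²; mean velocity V = Q/A = 0.0009681/0.0002422 = 3.997 m/s.
Reynolds number Re = ρVD/μ = 801.4 · 3.997 · 0.01756 / 0.00178 = 3.16e+04.
Re > 4000 → turbulent; use the Moody-chart value f = 0.0292.
Total minor-loss coefficient ΣK = 1·1.7 = 1.7.
ΔP = [f·L/D + ΣK]·(ρV²/2) = [0.0292·198.3/0.01756 + 1.7]·(801.4·3.997²/2) = [329.7 + 1.7]·6402 = 2.122e+06 Pa.
ΔP = 2.122e+06 Pa = 2122 kPa.

ΔP ≈ 2122 kPa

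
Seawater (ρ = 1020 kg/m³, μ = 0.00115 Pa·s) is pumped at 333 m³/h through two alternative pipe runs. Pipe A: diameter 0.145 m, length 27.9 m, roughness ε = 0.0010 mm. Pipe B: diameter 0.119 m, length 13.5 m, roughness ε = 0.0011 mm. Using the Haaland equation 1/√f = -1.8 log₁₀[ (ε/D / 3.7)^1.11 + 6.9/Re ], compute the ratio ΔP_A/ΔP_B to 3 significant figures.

Pipe A: V = Q/A = 0.0925/0.01651 = 5.602 m/s; Re = 7.204e+05; ε/D = 6.9e-06; Haaland → f = 0.01235; ΔP_A = f(L/D)(ρV²/2) = 3.802e+04 Pa.
Pipe B: V = Q/A = 0.0925/0.01112 = 8.317 m/s; Re = 8.778e+05; ε/D = 9.24e-06; Haaland → f = 0.012; ΔP_B = f(L/D)(ρV²/2) = 4.801e+04 Pa.
ΔP_A/ΔP_B = 3.802e+04/4.801e+04 = 0.792.

ΔP_A/ΔP_B ≈ 0.792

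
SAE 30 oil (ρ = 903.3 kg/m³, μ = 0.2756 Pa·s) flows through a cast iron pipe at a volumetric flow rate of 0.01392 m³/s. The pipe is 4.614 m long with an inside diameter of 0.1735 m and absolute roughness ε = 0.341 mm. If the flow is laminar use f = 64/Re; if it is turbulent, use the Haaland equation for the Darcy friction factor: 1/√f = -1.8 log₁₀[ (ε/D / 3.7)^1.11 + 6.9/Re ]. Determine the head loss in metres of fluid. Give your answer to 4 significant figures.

Cross-sectional area A = πD²/4 = π(0.1735)²/4 = 0.02364 m²; mean velocity V = Q/A = 0.01392/0.02364 = 0.5888 m/s.
Reynolds number Re = ρVD/μ = 903.3 · 0.5888 · 0.1735 / 0.276 = 334.8.
Re < 2300 → laminar flow, so f = 64/Re = 64/334.8 = 0.1912 (the turbulent correlation is not needed).
Darcy-Weisbach: ΔP = f(L/D)(ρV²/2) = 0.1912·(4.614/0.1735)·(903.3·0.5888²/2) = 0.1912·26.59·156.6 = 795.9 Pa.
Head loss h_f = ΔP/(ρg) = 795.9/(903.3·9.81) = 0.08982 m.

h_f ≈ 0.08982 m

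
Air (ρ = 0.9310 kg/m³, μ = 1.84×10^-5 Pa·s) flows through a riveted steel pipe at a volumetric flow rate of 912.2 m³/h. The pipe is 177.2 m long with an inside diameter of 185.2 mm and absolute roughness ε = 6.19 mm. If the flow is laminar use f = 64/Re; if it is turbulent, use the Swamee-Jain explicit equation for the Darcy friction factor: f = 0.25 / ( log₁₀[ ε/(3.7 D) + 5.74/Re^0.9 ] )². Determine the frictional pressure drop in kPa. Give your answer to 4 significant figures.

Q = 912.2 m³/h = 912.2/3600 = 0.2534 m³/s.
Cross-sectional area A = πD²/4 = π(0.1852)²/4 = 0.02694 m²; mean velocity V = Q/A = 0.2534/0.02694 = 9.406 m/s.
Reynolds number Re = ρVD/μ = 0.931 · 9.406 · 0.1852 / 1.84e-05 = 8.814e+04.
Re > 4000 → turbulent. Relative roughness ε/D = 0.00619/0.1852 = 0.0334. Swamee-Jain: f = 0.25/(log₁₀[0.0334/3.7 + 5.74/8.814e+04^0.9])² = 0.25/(log₁₀[0.00903 + 0.000203])² = 0.25/(-2.034)² = 0.0604.
Darcy-Weisbach: ΔP = f(L/D)(ρV²/2) = 0.0604·(177.2/0.1852)·(0.931·9.406²/2) = 0.0604·956.8·41.19 = 2380 Pa.
ΔP = 2380 Pa = 2.380 kPa.

ΔP ≈ 2.380 kPa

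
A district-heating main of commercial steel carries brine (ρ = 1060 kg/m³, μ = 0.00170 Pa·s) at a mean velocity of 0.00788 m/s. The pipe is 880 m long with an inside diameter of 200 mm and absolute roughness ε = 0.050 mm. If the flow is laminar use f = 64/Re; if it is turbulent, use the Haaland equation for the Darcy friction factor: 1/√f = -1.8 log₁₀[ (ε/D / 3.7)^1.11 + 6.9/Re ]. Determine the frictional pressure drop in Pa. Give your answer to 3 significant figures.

ΔP ≈ 9.43 Pa

Reynolds number Re = ρVD/μ = 1060 · 0.00788 · 0.2 / 0.0017 = 982.7.
Re < 2300 → laminar flow, so f = 64/Re = 64/982.7 = 0.06513 (the turbulent correlation is not needed).
Darcy-Weisbach: ΔP = f(L/D)(ρV²/2) = 0.06513·(880/0.2)·(1060·0.00788²/2) = 0.06513·4400·0.03291 = 9.431 Pa.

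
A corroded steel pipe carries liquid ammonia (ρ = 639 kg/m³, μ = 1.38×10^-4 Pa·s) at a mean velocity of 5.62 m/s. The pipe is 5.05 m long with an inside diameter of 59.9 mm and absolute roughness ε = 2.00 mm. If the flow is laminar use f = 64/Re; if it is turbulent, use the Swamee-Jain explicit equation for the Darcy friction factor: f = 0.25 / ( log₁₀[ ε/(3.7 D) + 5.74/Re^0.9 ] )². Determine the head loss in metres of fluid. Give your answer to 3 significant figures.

h_f ≈ 8.12 m

Reynolds number Re = ρVD/μ = 639 · 5.62 · 0.0599 / 0.000138 = 1.559e+06.
Re > 4000 → turbulent. Relative roughness ε/D = 0.002/0.0599 = 0.0334. Swamee-Jain: f = 0.25/(log₁₀[0.0334/3.7 + 5.74/1.559e+06^0.9])² = 0.25/(log₁₀[0.00902 + 1.53e-05])² = 0.25/(-2.044)² = 0.05985.
Darcy-Weisbach: ΔP = f(L/D)(ρV²/2) = 0.05985·(5.05/0.0599)·(639·5.62²/2) = 0.05985·84.31·1.009e+04 = 5.091e+04 Pa.
Head loss h_f = ΔP/(ρg) = 5.091e+04/(639·9.81) = 8.12 m.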